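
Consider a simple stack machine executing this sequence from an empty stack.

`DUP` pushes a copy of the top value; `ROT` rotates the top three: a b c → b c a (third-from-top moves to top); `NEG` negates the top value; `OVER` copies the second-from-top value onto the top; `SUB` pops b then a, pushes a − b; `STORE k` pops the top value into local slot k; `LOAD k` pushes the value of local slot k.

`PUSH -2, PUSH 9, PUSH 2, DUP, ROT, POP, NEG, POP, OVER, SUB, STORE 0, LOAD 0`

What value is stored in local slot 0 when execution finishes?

4

PUSH -2 : [-2]
PUSH 9  : [-2, 9]
PUSH 2  : [-2, 9, 2]
DUP     : [-2, 9, 2, 2]
ROT     : [-2, 2, 2, 9]
POP     : [-2, 2, 2]
NEG     : [-2, 2, -2]
POP     : [-2, 2]
OVER    : [-2, 2, -2]
SUB     : [-2, 4]
STORE 0 : [-2]
LOAD 0  : [-2, 4]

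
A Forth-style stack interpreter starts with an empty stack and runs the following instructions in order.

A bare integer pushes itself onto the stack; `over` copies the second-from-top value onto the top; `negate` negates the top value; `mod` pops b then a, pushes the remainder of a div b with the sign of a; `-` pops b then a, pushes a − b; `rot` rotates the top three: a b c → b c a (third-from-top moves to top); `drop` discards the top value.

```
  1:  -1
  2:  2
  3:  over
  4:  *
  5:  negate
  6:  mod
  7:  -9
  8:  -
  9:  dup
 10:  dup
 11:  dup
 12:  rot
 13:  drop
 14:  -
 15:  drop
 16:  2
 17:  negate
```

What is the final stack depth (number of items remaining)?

-1     -> -1
2      -> -1 2
over   -> -1 2 -1
*      -> -1 -2
negate -> -1 2
mod    -> -1
-9     -> -1 -9
-      -> 8
dup    -> 8 8
dup    -> 8 8 8
dup    -> 8 8 8 8
rot    -> 8 8 8 8
drop   -> 8 8 8
-      -> 8 0
drop   -> 8
2      -> 8 2
negate -> 8 -2

2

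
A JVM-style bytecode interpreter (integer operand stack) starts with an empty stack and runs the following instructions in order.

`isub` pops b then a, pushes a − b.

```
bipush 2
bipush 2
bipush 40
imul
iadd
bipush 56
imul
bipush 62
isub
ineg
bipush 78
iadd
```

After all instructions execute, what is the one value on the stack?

bipush 2   [2]
bipush 2   [2, 2]
bipush 40  [2, 2, 40]
imul       [2, 80]
iadd       [82]
bipush 56  [82, 56]
imul       [4592]
bipush 62  [4592, 62]
isub       [4530]
ineg       [-4530]
bipush 78  [-4530, 78]
iadd       [-4452]

-4452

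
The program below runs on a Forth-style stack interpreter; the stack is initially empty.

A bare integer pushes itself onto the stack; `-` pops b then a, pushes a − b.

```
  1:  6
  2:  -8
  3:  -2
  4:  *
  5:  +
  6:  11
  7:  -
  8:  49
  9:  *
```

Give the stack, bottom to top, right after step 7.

[11]

6  : 6
-8 : 6 -8
-2 : 6 -8 -2
*  : 6 16
+  : 22
11 : 22 11
-  : 11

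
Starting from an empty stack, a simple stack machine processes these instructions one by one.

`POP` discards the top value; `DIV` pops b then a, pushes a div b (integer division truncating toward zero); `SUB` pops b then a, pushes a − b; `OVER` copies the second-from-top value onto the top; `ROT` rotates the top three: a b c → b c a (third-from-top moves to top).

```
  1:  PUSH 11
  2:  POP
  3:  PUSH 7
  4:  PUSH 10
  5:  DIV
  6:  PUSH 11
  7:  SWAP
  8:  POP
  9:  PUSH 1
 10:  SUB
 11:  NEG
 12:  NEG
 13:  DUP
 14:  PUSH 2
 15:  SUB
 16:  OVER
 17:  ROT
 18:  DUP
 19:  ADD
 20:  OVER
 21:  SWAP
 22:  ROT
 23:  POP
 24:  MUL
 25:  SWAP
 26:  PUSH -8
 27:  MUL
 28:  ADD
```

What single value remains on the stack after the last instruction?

PUSH 11 -> [11]
POP     -> []
PUSH 7  -> [7]
PUSH 10 -> [7, 10]
DIV     -> [0]
PUSH 11 -> [0, 11]
SWAP    -> [11, 0]
POP     -> [11]
PUSH 1  -> [11, 1]
SUB     -> [10]
NEG     -> [-10]
NEG     -> [10]
DUP     -> [10, 10]
PUSH 2  -> [10, 10, 2]
SUB     -> [10, 8]
OVER    -> [10, 8, 10]
ROT     -> [8, 10, 10]
DUP     -> [8, 10, 10, 10]
ADD     -> [8, 10, 20]
OVER    -> [8, 10, 20, 10]
SWAP    -> [8, 10, 10, 20]
ROT     -> [8, 10, 20, 10]
POP     -> [8, 10, 20]
MUL     -> [8, 200]
SWAP    -> [200, 8]
PUSH -8 -> [200, 8, -8]
MUL     -> [200, -64]
ADD     -> [136]

136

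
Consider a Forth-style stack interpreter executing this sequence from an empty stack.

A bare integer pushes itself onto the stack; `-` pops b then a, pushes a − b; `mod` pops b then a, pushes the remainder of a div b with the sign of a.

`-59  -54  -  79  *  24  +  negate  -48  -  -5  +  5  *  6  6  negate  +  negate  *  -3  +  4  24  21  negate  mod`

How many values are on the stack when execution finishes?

-59     -59
-54     -59 -54
-       -5
79      -5 79
*       -395
24      -395 24
+       -371
negate  371
-48     371 -48
-       419
-5      419 -5
+       414
5       414 5
*       2070
6       2070 6
6       2070 6 6
negate  2070 6 -6
+       2070 0
negate  2070 0
*       0
-3      0 -3
+       -3
4       -3 4
24      -3 4 24
21      -3 4 24 21
negate  -3 4 24 -21
mod     -3 4 3

3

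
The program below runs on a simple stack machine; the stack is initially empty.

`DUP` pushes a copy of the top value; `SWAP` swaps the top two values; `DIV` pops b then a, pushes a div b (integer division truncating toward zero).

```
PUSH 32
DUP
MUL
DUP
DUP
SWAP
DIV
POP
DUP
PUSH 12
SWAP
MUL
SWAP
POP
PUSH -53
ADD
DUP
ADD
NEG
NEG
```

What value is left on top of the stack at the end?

24470

PUSH 32  → [32]
DUP      → [32, 32]
MUL      → [1024]
DUP      → [1024, 1024]
DUP      → [1024, 1024, 1024]
SWAP     → [1024, 1024, 1024]
DIV      → [1024, 1]
POP      → [1024]
DUP      → [1024, 1024]
PUSH 12  → [1024, 1024, 12]
SWAP     → [1024, 12, 1024]
MUL      → [1024, 12288]
SWAP     → [12288, 1024]
POP      → [12288]
PUSH -53 → [12288, -53]
ADD      → [12235]
DUP      → [12235, 12235]
ADD      → [24470]
NEG      → [-24470]
NEG      → [24470]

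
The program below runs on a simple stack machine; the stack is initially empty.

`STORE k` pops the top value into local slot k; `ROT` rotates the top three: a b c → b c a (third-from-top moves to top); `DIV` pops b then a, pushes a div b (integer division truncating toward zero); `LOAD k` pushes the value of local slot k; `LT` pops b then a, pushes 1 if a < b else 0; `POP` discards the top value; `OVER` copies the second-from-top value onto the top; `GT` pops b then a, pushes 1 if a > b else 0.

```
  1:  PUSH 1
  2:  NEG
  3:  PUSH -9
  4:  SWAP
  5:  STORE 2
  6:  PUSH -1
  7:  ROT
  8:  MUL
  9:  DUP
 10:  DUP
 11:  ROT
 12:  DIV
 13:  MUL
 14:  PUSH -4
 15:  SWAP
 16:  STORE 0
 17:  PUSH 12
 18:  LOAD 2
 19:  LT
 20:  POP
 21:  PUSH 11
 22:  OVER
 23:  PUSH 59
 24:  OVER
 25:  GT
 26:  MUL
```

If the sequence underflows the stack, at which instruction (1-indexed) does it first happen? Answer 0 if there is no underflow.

PUSH 1   [1]
NEG      [-1]
PUSH -9  [-1, -9]
SWAP     [-9, -1]
STORE 2  [-9]
PUSH -1  [-9, -1]
ROT  — needs 3 operands, stack has 2 → underflow

7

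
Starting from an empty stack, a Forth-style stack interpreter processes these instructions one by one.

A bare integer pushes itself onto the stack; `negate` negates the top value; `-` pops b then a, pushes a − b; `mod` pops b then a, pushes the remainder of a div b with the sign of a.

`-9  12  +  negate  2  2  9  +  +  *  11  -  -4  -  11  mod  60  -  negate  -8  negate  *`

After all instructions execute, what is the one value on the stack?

496

-9      [-9]
12      [-9, 12]
+       [3]
negate  [-3]
2       [-3, 2]
2       [-3, 2, 2]
9       [-3, 2, 2, 9]
+       [-3, 2, 11]
+       [-3, 13]
*       [-39]
11      [-39, 11]
-       [-50]
-4      [-50, -4]
-       [-46]
11      [-46, 11]
mod     [-2]
60      [-2, 60]
-       [-62]
negate  [62]
-8      [62, -8]
negate  [62, 8]
*       [496]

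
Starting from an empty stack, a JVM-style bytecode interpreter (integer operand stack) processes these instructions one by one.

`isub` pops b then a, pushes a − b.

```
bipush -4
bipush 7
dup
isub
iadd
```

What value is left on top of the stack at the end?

-4

bipush -4 -> -4
bipush 7  -> -4 7
dup       -> -4 7 7
isub      -> -4 0
iadd      -> -4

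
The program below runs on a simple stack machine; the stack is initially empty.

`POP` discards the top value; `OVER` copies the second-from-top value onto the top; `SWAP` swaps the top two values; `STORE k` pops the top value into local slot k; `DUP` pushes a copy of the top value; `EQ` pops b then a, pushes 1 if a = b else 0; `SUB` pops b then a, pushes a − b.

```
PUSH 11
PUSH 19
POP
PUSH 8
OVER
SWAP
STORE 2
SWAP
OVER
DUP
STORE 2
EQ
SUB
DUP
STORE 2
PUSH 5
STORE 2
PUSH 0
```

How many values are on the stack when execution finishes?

PUSH 11  [11]
PUSH 19  [11, 19]
POP      [11]
PUSH 8   [11, 8]
OVER     [11, 8, 11]
SWAP     [11, 11, 8]
STORE 2  [11, 11]
SWAP     [11, 11]
OVER     [11, 11, 11]
DUP      [11, 11, 11, 11]
STORE 2  [11, 11, 11]
EQ       [11, 1]
SUB      [10]
DUP      [10, 10]
STORE 2  [10]
PUSH 5   [10, 5]
STORE 2  [10]
PUSH 0   [10, 0]

2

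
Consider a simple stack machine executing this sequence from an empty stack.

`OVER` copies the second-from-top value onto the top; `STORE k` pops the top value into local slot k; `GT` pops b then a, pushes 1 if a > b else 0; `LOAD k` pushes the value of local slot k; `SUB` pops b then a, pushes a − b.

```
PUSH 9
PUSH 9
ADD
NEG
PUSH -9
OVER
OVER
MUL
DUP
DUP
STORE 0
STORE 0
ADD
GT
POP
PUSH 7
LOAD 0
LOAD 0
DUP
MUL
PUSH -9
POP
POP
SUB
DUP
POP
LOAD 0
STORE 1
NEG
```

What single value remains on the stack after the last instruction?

PUSH 9   [9]
PUSH 9   [9, 9]
ADD      [18]
NEG      [-18]
PUSH -9  [-18, -9]
OVER     [-18, -9, -18]
OVER     [-18, -9, -18, -9]
MUL      [-18, -9, 162]
DUP      [-18, -9, 162, 162]
DUP      [-18, -9, 162, 162, 162]
STORE 0  [-18, -9, 162, 162]
STORE 0  [-18, -9, 162]
ADD      [-18, 153]
GT       [0]
POP      []
PUSH 7   [7]
LOAD 0   [7, 162]
LOAD 0   [7, 162, 162]
DUP      [7, 162, 162, 162]
MUL      [7, 162, 26244]
PUSH -9  [7, 162, 26244, -9]
POP      [7, 162, 26244]
POP      [7, 162]
SUB      [-155]
DUP      [-155, -155]
POP      [-155]
LOAD 0   [-155, 162]
STORE 1  [-155]
NEG      [155]

155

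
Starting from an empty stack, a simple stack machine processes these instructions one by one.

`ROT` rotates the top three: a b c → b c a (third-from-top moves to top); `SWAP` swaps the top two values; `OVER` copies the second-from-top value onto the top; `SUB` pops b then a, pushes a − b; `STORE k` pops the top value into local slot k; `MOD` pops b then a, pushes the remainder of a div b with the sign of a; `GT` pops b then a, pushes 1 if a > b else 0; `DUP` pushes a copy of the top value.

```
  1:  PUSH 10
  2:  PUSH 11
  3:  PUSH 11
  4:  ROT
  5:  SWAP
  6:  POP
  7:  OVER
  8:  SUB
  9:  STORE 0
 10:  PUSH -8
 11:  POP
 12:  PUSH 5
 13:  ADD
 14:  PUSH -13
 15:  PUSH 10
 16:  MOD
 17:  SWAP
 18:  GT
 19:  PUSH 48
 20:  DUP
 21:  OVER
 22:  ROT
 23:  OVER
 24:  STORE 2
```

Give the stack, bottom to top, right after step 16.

[16, -3]

PUSH 10   [10]
PUSH 11   [10, 11]
PUSH 11   [10, 11, 11]
ROT       [11, 11, 10]
SWAP      [11, 10, 11]
POP       [11, 10]
OVER      [11, 10, 11]
SUB       [11, -1]
STORE 0   [11]
PUSH -8   [11, -8]
POP       [11]
PUSH 5    [11, 5]
ADD       [16]
PUSH -13  [16, -13]
PUSH 10   [16, -13, 10]
MOD       [16, -3]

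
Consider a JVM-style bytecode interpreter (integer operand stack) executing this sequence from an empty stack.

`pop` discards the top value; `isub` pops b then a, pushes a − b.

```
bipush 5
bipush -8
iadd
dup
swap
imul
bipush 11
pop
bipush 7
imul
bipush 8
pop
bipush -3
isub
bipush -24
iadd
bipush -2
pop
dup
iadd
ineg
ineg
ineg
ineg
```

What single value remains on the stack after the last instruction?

bipush 5   : [5]
bipush -8  : [5, -8]
iadd       : [-3]
dup        : [-3, -3]
swap       : [-3, -3]
imul       : [9]
bipush 11  : [9, 11]
pop        : [9]
bipush 7   : [9, 7]
imul       : [63]
bipush 8   : [63, 8]
pop        : [63]
bipush -3  : [63, -3]
isub       : [66]
bipush -24 : [66, -24]
iadd       : [42]
bipush -2  : [42, -2]
pop        : [42]
dup        : [42, 42]
iadd       : [84]
ineg       : [-84]
ineg       : [84]
ineg       : [-84]
ineg       : [84]

84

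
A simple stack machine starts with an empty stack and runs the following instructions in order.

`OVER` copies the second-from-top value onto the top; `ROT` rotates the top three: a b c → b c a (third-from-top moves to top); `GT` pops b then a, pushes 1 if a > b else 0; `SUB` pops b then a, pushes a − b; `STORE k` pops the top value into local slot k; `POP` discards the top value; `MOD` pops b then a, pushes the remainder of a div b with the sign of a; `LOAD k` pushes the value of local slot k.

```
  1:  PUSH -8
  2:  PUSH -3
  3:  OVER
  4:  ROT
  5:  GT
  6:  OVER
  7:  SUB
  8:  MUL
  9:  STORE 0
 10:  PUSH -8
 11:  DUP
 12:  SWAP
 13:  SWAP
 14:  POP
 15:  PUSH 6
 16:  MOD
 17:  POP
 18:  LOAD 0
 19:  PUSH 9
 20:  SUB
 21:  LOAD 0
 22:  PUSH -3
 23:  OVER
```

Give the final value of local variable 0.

PUSH -8  [-8]
PUSH -3  [-8, -3]
OVER     [-8, -3, -8]
ROT      [-3, -8, -8]
GT       [-3, 0]
OVER     [-3, 0, -3]
SUB      [-3, 3]
MUL      [-9]
STORE 0  []
PUSH -8  [-8]
DUP      [-8, -8]
SWAP     [-8, -8]
SWAP     [-8, -8]
POP      [-8]
PUSH 6   [-8, 6]
MOD      [-2]
POP      []
LOAD 0   [-9]
PUSH 9   [-9, 9]
SUB      [-18]
LOAD 0   [-18, -9]
PUSH -3  [-18, -9, -3]
OVER     [-18, -9, -3, -9]

-9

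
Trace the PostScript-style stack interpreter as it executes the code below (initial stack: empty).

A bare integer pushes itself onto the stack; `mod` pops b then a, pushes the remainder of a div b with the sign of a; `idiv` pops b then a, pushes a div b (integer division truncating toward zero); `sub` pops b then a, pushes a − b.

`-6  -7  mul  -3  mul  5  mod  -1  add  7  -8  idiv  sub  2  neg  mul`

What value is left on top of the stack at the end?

4

-6    -6
-7    -6 -7
mul   42
-3    42 -3
mul   -126
5     -126 5
mod   -1
-1    -1 -1
add   -2
7     -2 7
-8    -2 7 -8
idiv  -2 0
sub   -2
2     -2 2
neg   -2 -2
mul   4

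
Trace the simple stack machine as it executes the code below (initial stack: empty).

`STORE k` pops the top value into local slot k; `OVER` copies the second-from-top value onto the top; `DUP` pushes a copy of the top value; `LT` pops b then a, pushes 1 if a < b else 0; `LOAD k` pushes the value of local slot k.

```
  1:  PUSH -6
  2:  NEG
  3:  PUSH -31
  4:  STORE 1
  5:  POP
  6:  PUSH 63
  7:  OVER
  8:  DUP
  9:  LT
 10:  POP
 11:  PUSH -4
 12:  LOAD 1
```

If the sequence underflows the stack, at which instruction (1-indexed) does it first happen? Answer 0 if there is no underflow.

PUSH -6  : [-6]
NEG      : [6]
PUSH -31 : [6, -31]
STORE 1  : [6]
POP      : []
PUSH 63  : [63]
OVER  — needs 2 operands, stack has 1 → underflow

7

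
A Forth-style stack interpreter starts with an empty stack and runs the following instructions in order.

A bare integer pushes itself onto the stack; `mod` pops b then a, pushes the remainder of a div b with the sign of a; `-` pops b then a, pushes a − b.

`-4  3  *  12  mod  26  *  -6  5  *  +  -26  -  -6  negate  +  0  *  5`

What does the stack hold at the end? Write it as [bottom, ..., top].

[0, 5]

-4     : -4
3      : -4 3
*      : -12
12     : -12 12
mod    : 0
26     : 0 26
*      : 0
-6     : 0 -6
5      : 0 -6 5
*      : 0 -30
+      : -30
-26    : -30 -26
-      : -4
-6     : -4 -6
negate : -4 6
+      : 2
0      : 2 0
*      : 0
5      : 0 5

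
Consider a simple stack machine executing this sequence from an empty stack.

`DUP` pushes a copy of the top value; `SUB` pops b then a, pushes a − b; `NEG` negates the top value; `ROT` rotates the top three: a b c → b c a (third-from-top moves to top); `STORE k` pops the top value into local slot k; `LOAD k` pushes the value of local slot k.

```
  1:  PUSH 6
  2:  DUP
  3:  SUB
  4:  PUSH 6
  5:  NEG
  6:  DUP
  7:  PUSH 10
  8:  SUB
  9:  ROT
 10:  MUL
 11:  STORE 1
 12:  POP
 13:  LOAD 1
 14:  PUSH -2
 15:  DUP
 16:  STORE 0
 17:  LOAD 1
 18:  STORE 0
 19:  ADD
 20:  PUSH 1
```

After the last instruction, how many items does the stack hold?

PUSH 6  → 6
DUP     → 6 6
SUB     → 0
PUSH 6  → 0 6
NEG     → 0 -6
DUP     → 0 -6 -6
PUSH 10 → 0 -6 -6 10
SUB     → 0 -6 -16
ROT     → -6 -16 0
MUL     → -6 0
STORE 1 → -6
POP     → (empty)
LOAD 1  → 0
PUSH -2 → 0 -2
DUP     → 0 -2 -2
STORE 0 → 0 -2
LOAD 1  → 0 -2 0
STORE 0 → 0 -2
ADD     → -2
PUSH 1  → -2 1

2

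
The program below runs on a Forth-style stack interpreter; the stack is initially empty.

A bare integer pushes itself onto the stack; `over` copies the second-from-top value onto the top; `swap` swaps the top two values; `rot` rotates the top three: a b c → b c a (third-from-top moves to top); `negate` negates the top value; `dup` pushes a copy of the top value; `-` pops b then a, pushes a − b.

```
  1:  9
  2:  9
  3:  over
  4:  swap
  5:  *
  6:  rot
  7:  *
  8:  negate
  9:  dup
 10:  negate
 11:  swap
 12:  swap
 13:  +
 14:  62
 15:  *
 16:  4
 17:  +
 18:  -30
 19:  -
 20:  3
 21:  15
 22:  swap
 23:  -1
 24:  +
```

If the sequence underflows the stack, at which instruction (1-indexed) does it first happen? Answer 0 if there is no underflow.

9     [9]
9     [9, 9]
over  [9, 9, 9]
swap  [9, 9, 9]
*     [9, 81]
rot  — needs 3 operands, stack has 2 → underflow

6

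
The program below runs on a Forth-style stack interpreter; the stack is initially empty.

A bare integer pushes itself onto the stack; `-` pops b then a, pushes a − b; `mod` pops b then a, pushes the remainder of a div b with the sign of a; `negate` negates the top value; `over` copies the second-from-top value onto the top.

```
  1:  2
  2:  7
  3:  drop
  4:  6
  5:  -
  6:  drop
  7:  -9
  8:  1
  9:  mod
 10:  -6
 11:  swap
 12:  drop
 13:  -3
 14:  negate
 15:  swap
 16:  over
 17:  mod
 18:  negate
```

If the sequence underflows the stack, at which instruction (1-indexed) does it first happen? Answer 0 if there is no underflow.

0

2      : [2]
7      : [2, 7]
drop   : [2]
6      : [2, 6]
-      : [-4]
drop   : []
-9     : [-9]
1      : [-9, 1]
mod    : [0]
-6     : [0, -6]
swap   : [-6, 0]
drop   : [-6]
-3     : [-6, -3]
negate : [-6, 3]
swap   : [3, -6]
over   : [3, -6, 3]
mod    : [3, 0]
negate : [3, 0]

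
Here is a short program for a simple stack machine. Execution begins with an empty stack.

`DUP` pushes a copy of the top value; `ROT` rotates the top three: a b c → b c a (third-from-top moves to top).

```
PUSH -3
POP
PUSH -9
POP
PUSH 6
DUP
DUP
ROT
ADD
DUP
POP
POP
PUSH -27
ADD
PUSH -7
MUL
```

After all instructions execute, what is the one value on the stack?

147

PUSH -3  : -3
POP      : (empty)
PUSH -9  : -9
POP      : (empty)
PUSH 6   : 6
DUP      : 6 6
DUP      : 6 6 6
ROT      : 6 6 6
ADD      : 6 12
DUP      : 6 12 12
POP      : 6 12
POP      : 6
PUSH -27 : 6 -27
ADD      : -21
PUSH -7  : -21 -7
MUL      : 147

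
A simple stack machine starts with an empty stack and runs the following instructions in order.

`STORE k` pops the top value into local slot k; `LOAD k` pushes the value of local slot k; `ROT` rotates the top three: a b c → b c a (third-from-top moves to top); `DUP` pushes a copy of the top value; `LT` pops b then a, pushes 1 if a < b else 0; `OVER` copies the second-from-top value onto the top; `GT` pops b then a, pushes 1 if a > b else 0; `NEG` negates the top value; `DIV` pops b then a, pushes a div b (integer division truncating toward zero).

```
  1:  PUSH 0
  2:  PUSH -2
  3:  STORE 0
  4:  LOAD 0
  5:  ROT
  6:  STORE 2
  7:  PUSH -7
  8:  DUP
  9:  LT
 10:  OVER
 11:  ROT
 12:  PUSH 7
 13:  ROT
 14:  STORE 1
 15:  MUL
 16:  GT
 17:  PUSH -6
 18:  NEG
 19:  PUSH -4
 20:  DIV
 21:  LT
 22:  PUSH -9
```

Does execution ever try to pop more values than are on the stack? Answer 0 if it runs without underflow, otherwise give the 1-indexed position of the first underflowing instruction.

PUSH 0  → 0
PUSH -2 → 0 -2
STORE 0 → 0
LOAD 0  → 0 -2
ROT  — needs 3 operands, stack has 2 → underflow

5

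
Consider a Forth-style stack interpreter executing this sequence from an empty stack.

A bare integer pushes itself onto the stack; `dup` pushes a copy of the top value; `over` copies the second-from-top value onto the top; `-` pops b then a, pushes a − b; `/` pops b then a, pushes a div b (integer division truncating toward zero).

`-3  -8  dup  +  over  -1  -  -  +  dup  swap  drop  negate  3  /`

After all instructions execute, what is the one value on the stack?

-3      -3
-8      -3 -8
dup     -3 -8 -8
+       -3 -16
over    -3 -16 -3
-1      -3 -16 -3 -1
-       -3 -16 -2
-       -3 -14
+       -17
dup     -17 -17
swap    -17 -17
drop    -17
negate  17
3       17 3
/       5

5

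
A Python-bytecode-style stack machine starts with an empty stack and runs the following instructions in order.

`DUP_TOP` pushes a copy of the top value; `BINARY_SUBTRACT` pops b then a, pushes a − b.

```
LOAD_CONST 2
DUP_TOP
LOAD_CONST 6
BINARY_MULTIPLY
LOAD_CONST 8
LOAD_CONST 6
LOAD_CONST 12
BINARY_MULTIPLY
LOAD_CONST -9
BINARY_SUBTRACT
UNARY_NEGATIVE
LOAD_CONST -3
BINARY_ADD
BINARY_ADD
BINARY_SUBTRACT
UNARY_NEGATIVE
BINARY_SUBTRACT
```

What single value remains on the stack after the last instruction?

90

LOAD_CONST 2    → 2
DUP_TOP         → 2 2
LOAD_CONST 6    → 2 2 6
BINARY_MULTIPLY → 2 12
LOAD_CONST 8    → 2 12 8
LOAD_CONST 6    → 2 12 8 6
LOAD_CONST 12   → 2 12 8 6 12
BINARY_MULTIPLY → 2 12 8 72
LOAD_CONST -9   → 2 12 8 72 -9
BINARY_SUBTRACT → 2 12 8 81
UNARY_NEGATIVE  → 2 12 8 -81
LOAD_CONST -3   → 2 12 8 -81 -3
BINARY_ADD      → 2 12 8 -84
BINARY_ADD      → 2 12 -76
BINARY_SUBTRACT → 2 88
UNARY_NEGATIVE  → 2 -88
BINARY_SUBTRACT → 90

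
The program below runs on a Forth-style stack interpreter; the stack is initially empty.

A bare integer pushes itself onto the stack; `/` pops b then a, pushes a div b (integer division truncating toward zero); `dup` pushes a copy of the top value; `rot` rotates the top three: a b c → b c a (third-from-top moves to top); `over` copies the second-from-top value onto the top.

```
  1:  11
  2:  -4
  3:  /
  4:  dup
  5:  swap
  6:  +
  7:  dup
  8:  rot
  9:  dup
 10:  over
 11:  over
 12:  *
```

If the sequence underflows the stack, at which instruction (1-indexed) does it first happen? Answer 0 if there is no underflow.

11   → [11]
-4   → [11, -4]
/    → [-2]
dup  → [-2, -2]
swap → [-2, -2]
+    → [-4]
dup  → [-4, -4]
rot  — needs 3 operands, stack has 2 → underflow

8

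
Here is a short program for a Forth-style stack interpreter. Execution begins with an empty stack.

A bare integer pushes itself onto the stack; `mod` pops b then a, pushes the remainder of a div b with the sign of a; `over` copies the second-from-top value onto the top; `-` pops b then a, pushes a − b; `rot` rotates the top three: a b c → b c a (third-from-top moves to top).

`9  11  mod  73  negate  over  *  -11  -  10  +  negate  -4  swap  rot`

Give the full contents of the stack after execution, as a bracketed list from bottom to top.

9       [9]
11      [9, 11]
mod     [9]
73      [9, 73]
negate  [9, -73]
over    [9, -73, 9]
*       [9, -657]
-11     [9, -657, -11]
-       [9, -646]
10      [9, -646, 10]
+       [9, -636]
negate  [9, 636]
-4      [9, 636, -4]
swap    [9, -4, 636]
rot     [-4, 636, 9]

[-4, 636, 9]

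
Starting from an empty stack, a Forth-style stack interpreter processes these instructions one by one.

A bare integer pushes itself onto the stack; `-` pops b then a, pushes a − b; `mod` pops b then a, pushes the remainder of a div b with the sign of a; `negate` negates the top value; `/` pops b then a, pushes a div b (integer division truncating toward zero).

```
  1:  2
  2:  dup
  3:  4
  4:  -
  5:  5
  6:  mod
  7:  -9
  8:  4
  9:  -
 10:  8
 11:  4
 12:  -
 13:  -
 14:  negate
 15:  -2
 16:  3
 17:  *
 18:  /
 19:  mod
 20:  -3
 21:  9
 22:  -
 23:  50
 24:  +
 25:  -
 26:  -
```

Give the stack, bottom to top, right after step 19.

[2, 0]

2      : [2]
dup    : [2, 2]
4      : [2, 2, 4]
-      : [2, -2]
5      : [2, -2, 5]
mod    : [2, -2]
-9     : [2, -2, -9]
4      : [2, -2, -9, 4]
-      : [2, -2, -13]
8      : [2, -2, -13, 8]
4      : [2, -2, -13, 8, 4]
-      : [2, -2, -13, 4]
-      : [2, -2, -17]
negate : [2, -2, 17]
-2     : [2, -2, 17, -2]
3      : [2, -2, 17, -2, 3]
*      : [2, -2, 17, -6]
/      : [2, -2, -2]
mod    : [2, 0]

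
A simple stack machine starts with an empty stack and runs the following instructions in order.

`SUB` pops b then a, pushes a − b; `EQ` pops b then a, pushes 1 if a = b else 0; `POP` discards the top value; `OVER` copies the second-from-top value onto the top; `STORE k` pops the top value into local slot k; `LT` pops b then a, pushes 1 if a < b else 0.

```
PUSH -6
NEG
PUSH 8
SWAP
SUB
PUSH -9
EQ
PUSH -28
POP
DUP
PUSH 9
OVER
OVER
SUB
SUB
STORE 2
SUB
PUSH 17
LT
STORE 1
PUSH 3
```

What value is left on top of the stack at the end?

PUSH -6  : [-6]
NEG      : [6]
PUSH 8   : [6, 8]
SWAP     : [8, 6]
SUB      : [2]
PUSH -9  : [2, -9]
EQ       : [0]
PUSH -28 : [0, -28]
POP      : [0]
DUP      : [0, 0]
PUSH 9   : [0, 0, 9]
OVER     : [0, 0, 9, 0]
OVER     : [0, 0, 9, 0, 9]
SUB      : [0, 0, 9, -9]
SUB      : [0, 0, 18]
STORE 2  : [0, 0]
SUB      : [0]
PUSH 17  : [0, 17]
LT       : [1]
STORE 1  : []
PUSH 3   : [3]

3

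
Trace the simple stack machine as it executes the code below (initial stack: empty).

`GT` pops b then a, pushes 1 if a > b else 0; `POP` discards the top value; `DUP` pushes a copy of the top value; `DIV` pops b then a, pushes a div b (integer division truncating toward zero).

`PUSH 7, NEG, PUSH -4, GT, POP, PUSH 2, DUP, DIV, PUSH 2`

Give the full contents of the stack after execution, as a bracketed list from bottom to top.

PUSH 7  : 7
NEG     : -7
PUSH -4 : -7 -4
GT      : 0
POP     : (empty)
PUSH 2  : 2
DUP     : 2 2
DIV     : 1
PUSH 2  : 1 2

[1, 2]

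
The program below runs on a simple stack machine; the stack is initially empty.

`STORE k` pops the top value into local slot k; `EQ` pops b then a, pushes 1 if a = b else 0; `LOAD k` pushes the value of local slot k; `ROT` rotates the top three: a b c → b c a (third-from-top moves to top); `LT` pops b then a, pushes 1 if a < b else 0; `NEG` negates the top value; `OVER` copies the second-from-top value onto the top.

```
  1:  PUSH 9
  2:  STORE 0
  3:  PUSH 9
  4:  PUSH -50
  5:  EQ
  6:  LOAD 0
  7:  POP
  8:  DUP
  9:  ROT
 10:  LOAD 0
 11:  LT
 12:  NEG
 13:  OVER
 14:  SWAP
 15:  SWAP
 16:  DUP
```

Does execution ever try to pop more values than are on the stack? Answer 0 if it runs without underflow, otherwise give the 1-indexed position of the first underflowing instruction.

PUSH 9    [9]
STORE 0   []
PUSH 9    [9]
PUSH -50  [9, -50]
EQ        [0]
LOAD 0    [0, 9]
POP       [0]
DUP       [0, 0]
ROT  — needs 3 operands, stack has 2 → underflow

9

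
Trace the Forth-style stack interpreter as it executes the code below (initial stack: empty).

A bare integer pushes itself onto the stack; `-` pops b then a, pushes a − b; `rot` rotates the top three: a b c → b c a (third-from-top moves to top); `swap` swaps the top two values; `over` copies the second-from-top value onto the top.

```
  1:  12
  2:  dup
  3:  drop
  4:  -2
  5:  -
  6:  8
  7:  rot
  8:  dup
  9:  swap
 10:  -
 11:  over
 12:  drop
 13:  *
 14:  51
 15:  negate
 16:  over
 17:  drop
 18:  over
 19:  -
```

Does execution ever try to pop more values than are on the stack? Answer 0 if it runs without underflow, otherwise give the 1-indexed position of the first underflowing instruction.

7

12   : 12
dup  : 12 12
drop : 12
-2   : 12 -2
-    : 14
8    : 14 8
rot  — needs 3 operands, stack has 2 → underflow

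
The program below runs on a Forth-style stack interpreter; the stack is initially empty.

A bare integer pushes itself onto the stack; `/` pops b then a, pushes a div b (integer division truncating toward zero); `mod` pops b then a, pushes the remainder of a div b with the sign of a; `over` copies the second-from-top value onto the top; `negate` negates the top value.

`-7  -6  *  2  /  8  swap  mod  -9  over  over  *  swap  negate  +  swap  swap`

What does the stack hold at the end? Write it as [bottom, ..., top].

[8, -63]

-7     : -7
-6     : -7 -6
*      : 42
2      : 42 2
/      : 21
8      : 21 8
swap   : 8 21
mod    : 8
-9     : 8 -9
over   : 8 -9 8
over   : 8 -9 8 -9
*      : 8 -9 -72
swap   : 8 -72 -9
negate : 8 -72 9
+      : 8 -63
swap   : -63 8
swap   : 8 -63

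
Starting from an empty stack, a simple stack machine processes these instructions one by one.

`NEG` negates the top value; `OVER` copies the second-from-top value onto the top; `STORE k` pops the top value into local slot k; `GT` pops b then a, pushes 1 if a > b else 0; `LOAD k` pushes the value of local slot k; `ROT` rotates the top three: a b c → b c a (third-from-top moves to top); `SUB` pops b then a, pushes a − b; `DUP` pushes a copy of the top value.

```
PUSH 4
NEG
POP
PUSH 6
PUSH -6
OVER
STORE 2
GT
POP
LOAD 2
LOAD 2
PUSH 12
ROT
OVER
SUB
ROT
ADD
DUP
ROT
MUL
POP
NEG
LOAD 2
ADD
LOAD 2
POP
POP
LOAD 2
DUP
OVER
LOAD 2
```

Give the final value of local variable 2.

PUSH 4   4
NEG      -4
POP      (empty)
PUSH 6   6
PUSH -6  6 -6
OVER     6 -6 6
STORE 2  6 -6
GT       1
POP      (empty)
LOAD 2   6
LOAD 2   6 6
PUSH 12  6 6 12
ROT      6 12 6
OVER     6 12 6 12
SUB      6 12 -6
ROT      12 -6 6
ADD      12 0
DUP      12 0 0
ROT      0 0 12
MUL      0 0
POP      0
NEG      0
LOAD 2   0 6
ADD      6
LOAD 2   6 6
POP      6
POP      (empty)
LOAD 2   6
DUP      6 6
OVER     6 6 6
LOAD 2   6 6 6 6

6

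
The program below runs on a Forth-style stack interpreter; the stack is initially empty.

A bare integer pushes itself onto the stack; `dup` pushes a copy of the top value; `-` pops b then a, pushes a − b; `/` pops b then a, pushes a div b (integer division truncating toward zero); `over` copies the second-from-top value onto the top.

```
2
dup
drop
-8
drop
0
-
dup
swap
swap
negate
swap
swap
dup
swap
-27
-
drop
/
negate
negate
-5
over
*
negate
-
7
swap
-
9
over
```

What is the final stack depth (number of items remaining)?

3

2       2
dup     2 2
drop    2
-8      2 -8
drop    2
0       2 0
-       2
dup     2 2
swap    2 2
swap    2 2
negate  2 -2
swap    -2 2
swap    2 -2
dup     2 -2 -2
swap    2 -2 -2
-27     2 -2 -2 -27
-       2 -2 25
drop    2 -2
/       -1
negate  1
negate  -1
-5      -1 -5
over    -1 -5 -1
*       -1 5
negate  -1 -5
-       4
7       4 7
swap    7 4
-       3
9       3 9
over    3 9 3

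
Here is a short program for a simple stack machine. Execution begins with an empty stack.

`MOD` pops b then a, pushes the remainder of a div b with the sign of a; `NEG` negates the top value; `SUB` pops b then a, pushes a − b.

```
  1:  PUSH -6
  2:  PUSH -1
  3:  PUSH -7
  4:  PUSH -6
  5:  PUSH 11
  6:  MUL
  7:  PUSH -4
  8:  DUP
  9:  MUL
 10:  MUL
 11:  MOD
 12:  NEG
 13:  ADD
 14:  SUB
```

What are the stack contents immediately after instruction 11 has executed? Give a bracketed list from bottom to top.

PUSH -6 -> -6
PUSH -1 -> -6 -1
PUSH -7 -> -6 -1 -7
PUSH -6 -> -6 -1 -7 -6
PUSH 11 -> -6 -1 -7 -6 11
MUL     -> -6 -1 -7 -66
PUSH -4 -> -6 -1 -7 -66 -4
DUP     -> -6 -1 -7 -66 -4 -4
MUL     -> -6 -1 -7 -66 16
MUL     -> -6 -1 -7 -1056
MOD     -> -6 -1 -7

[-6, -1, -7]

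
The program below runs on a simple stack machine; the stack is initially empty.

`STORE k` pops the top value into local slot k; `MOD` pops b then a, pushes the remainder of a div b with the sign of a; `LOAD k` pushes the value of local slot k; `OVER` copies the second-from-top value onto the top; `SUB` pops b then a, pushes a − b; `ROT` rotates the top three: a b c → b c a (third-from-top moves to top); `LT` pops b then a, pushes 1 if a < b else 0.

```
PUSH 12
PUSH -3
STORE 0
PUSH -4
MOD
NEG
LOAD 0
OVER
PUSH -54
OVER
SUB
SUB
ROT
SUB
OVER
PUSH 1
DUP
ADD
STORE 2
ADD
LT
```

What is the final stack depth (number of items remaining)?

1

PUSH 12  -> 12
PUSH -3  -> 12 -3
STORE 0  -> 12
PUSH -4  -> 12 -4
MOD      -> 0
NEG      -> 0
LOAD 0   -> 0 -3
OVER     -> 0 -3 0
PUSH -54 -> 0 -3 0 -54
OVER     -> 0 -3 0 -54 0
SUB      -> 0 -3 0 -54
SUB      -> 0 -3 54
ROT      -> -3 54 0
SUB      -> -3 54
OVER     -> -3 54 -3
PUSH 1   -> -3 54 -3 1
DUP      -> -3 54 -3 1 1
ADD      -> -3 54 -3 2
STORE 2  -> -3 54 -3
ADD      -> -3 51
LT       -> 1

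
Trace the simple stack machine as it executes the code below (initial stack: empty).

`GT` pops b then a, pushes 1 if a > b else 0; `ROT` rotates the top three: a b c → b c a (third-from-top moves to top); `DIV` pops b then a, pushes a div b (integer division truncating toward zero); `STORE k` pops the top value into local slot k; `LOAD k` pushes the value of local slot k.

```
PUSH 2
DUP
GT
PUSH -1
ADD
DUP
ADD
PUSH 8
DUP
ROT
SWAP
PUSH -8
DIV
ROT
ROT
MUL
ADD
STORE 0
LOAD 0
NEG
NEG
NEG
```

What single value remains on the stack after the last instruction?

PUSH 2  -> [2]
DUP     -> [2, 2]
GT      -> [0]
PUSH -1 -> [0, -1]
ADD     -> [-1]
DUP     -> [-1, -1]
ADD     -> [-2]
PUSH 8  -> [-2, 8]
DUP     -> [-2, 8, 8]
ROT     -> [8, 8, -2]
SWAP    -> [8, -2, 8]
PUSH -8 -> [8, -2, 8, -8]
DIV     -> [8, -2, -1]
ROT     -> [-2, -1, 8]
ROT     -> [-1, 8, -2]
MUL     -> [-1, -16]
ADD     -> [-17]
STORE 0 -> []
LOAD 0  -> [-17]
NEG     -> [17]
NEG     -> [-17]
NEG     -> [17]

17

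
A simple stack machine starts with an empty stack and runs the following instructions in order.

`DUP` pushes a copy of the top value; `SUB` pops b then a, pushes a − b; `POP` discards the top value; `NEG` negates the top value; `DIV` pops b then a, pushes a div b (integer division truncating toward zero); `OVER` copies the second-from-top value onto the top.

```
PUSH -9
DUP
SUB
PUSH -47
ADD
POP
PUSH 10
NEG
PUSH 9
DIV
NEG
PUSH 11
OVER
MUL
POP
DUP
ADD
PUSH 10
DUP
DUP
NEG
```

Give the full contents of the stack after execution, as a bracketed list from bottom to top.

PUSH -9   [-9]
DUP       [-9, -9]
SUB       [0]
PUSH -47  [0, -47]
ADD       [-47]
POP       []
PUSH 10   [10]
NEG       [-10]
PUSH 9    [-10, 9]
DIV       [-1]
NEG       [1]
PUSH 11   [1, 11]
OVER      [1, 11, 1]
MUL       [1, 11]
POP       [1]
DUP       [1, 1]
ADD       [2]
PUSH 10   [2, 10]
DUP       [2, 10, 10]
DUP       [2, 10, 10, 10]
NEG       [2, 10, 10, -10]

[2, 10, 10, -10]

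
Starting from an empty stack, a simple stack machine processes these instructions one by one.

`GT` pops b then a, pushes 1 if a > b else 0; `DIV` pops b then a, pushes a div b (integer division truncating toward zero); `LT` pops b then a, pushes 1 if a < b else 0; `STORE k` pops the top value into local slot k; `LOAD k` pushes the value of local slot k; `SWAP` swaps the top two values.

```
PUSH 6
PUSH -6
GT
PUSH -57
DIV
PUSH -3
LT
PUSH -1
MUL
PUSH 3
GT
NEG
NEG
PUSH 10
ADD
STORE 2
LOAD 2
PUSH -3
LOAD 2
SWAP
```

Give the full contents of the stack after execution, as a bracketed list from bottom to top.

[10, 10, -3]

PUSH 6   -> 6
PUSH -6  -> 6 -6
GT       -> 1
PUSH -57 -> 1 -57
DIV      -> 0
PUSH -3  -> 0 -3
LT       -> 0
PUSH -1  -> 0 -1
MUL      -> 0
PUSH 3   -> 0 3
GT       -> 0
NEG      -> 0
NEG      -> 0
PUSH 10  -> 0 10
ADD      -> 10
STORE 2  -> (empty)
LOAD 2   -> 10
PUSH -3  -> 10 -3
LOAD 2   -> 10 -3 10
SWAP     -> 10 10 -3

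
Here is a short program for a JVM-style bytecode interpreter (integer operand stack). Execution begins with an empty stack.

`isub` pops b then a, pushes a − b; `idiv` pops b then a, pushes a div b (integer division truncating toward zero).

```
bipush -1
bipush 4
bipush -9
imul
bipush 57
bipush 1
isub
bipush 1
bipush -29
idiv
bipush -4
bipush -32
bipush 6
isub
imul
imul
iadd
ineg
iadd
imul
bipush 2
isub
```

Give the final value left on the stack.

90

bipush -1  : [-1]
bipush 4   : [-1, 4]
bipush -9  : [-1, 4, -9]
imul       : [-1, -36]
bipush 57  : [-1, -36, 57]
bipush 1   : [-1, -36, 57, 1]
isub       : [-1, -36, 56]
bipush 1   : [-1, -36, 56, 1]
bipush -29 : [-1, -36, 56, 1, -29]
idiv       : [-1, -36, 56, 0]
bipush -4  : [-1, -36, 56, 0, -4]
bipush -32 : [-1, -36, 56, 0, -4, -32]
bipush 6   : [-1, -36, 56, 0, -4, -32, 6]
isub       : [-1, -36, 56, 0, -4, -38]
imul       : [-1, -36, 56, 0, 152]
imul       : [-1, -36, 56, 0]
iadd       : [-1, -36, 56]
ineg       : [-1, -36, -56]
iadd       : [-1, -92]
imul       : [92]
bipush 2   : [92, 2]
isub       : [90]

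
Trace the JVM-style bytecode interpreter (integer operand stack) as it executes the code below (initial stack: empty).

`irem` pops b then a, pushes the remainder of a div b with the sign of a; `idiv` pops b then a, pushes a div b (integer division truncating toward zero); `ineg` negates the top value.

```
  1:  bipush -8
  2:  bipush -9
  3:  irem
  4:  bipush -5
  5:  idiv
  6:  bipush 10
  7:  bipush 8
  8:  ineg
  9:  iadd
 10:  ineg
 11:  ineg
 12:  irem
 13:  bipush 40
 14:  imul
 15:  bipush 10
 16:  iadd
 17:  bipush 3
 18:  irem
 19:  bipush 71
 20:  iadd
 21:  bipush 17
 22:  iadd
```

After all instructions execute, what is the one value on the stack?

bipush -8  -8
bipush -9  -8 -9
irem       -8
bipush -5  -8 -5
idiv       1
bipush 10  1 10
bipush 8   1 10 8
ineg       1 10 -8
iadd       1 2
ineg       1 -2
ineg       1 2
irem       1
bipush 40  1 40
imul       40
bipush 10  40 10
iadd       50
bipush 3   50 3
irem       2
bipush 71  2 71
iadd       73
bipush 17  73 17
iadd       90

90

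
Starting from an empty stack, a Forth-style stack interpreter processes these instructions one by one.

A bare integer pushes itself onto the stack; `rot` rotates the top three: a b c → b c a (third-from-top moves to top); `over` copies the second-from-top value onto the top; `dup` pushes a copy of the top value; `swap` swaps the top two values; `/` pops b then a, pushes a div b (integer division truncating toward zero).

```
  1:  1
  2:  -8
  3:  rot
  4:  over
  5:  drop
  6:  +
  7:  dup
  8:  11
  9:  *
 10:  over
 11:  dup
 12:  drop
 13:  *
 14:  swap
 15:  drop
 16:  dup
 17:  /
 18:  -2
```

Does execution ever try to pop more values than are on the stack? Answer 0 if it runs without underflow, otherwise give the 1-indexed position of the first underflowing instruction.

1   1
-8  1 -8
rot  — needs 3 operands, stack has 2 → underflow

3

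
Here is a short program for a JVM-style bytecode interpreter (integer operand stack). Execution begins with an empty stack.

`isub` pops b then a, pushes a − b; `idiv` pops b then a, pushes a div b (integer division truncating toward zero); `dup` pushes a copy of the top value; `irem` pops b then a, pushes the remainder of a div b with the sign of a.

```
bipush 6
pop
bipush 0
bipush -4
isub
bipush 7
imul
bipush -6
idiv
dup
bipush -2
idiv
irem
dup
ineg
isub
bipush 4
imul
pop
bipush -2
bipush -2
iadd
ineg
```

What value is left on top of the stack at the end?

4

bipush 6   [6]
pop        []
bipush 0   [0]
bipush -4  [0, -4]
isub       [4]
bipush 7   [4, 7]
imul       [28]
bipush -6  [28, -6]
idiv       [-4]
dup        [-4, -4]
bipush -2  [-4, -4, -2]
idiv       [-4, 2]
irem       [0]
dup        [0, 0]
ineg       [0, 0]
isub       [0]
bipush 4   [0, 4]
imul       [0]
pop        []
bipush -2  [-2]
bipush -2  [-2, -2]
iadd       [-4]
ineg       [4]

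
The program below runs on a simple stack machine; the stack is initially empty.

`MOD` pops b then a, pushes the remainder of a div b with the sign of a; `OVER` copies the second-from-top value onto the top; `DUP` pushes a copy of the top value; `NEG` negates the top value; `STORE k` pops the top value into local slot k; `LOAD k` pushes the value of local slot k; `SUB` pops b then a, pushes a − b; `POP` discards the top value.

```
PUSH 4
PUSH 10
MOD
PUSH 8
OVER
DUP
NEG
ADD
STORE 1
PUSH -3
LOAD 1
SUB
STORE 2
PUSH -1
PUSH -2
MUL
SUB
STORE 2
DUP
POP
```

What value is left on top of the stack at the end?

PUSH 4  → 4
PUSH 10 → 4 10
MOD     → 4
PUSH 8  → 4 8
OVER    → 4 8 4
DUP     → 4 8 4 4
NEG     → 4 8 4 -4
ADD     → 4 8 0
STORE 1 → 4 8
PUSH -3 → 4 8 -3
LOAD 1  → 4 8 -3 0
SUB     → 4 8 -3
STORE 2 → 4 8
PUSH -1 → 4 8 -1
PUSH -2 → 4 8 -1 -2
MUL     → 4 8 2
SUB     → 4 6
STORE 2 → 4
DUP     → 4 4
POP     → 4

4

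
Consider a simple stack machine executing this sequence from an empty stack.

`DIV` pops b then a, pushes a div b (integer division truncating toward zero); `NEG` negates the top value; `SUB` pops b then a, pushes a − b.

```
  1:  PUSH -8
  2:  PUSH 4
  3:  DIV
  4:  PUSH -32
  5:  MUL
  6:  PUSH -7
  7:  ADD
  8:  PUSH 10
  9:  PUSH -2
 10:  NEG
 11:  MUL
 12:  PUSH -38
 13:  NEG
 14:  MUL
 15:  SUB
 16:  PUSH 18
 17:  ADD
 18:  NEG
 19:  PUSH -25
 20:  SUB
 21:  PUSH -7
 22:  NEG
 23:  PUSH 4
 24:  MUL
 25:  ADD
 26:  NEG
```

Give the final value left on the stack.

PUSH -8  → -8
PUSH 4   → -8 4
DIV      → -2
PUSH -32 → -2 -32
MUL      → 64
PUSH -7  → 64 -7
ADD      → 57
PUSH 10  → 57 10
PUSH -2  → 57 10 -2
NEG      → 57 10 2
MUL      → 57 20
PUSH -38 → 57 20 -38
NEG      → 57 20 38
MUL      → 57 760
SUB      → -703
PUSH 18  → -703 18
ADD      → -685
NEG      → 685
PUSH -25 → 685 -25
SUB      → 710
PUSH -7  → 710 -7
NEG      → 710 7
PUSH 4   → 710 7 4
MUL      → 710 28
ADD      → 738
NEG      → -738

-738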